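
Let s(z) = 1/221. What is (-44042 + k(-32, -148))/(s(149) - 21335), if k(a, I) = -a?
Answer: 1621035/785839 ≈ 2.0628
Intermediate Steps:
s(z) = 1/221
(-44042 + k(-32, -148))/(s(149) - 21335) = (-44042 - 1*(-32))/(1/221 - 21335) = (-44042 + 32)/(-4715034/221) = -44010*(-221/4715034) = 1621035/785839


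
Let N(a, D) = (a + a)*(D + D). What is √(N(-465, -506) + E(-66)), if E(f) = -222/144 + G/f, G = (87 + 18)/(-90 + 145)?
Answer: √16398744474/132 ≈ 970.13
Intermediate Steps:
G = 21/11 (G = 105/55 = 105*(1/55) = 21/11 ≈ 1.9091)
N(a, D) = 4*D*a (N(a, D) = (2*a)*(2*D) = 4*D*a)
E(f) = -37/24 + 21/(11*f) (E(f) = -222/144 + 21/(11*f) = -222*1/144 + 21/(11*f) = -37/24 + 21/(11*f))
√(N(-465, -506) + E(-66)) = √(4*(-506)*(-465) + (1/264)*(504 - 407*(-66))/(-66)) = √(941160 + (1/264)*(-1/66)*(504 + 26862)) = √(941160 + (1/264)*(-1/66)*27366) = √(941160 - 4561/2904) = √(2733124079/2904) = √16398744474/132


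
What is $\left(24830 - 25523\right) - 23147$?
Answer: $-23840$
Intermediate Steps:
$\left(24830 - 25523\right) - 23147 = -693 - 23147 = -23840$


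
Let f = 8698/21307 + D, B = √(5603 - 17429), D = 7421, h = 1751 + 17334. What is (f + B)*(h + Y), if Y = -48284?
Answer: -4617177866055/21307 - 262791*I*√146 ≈ -2.167e+8 - 3.1753e+6*I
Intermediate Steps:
h = 19085
B = 9*I*√146 (B = √(-11826) = 9*I*√146 ≈ 108.75*I)
f = 158127945/21307 (f = 8698/21307 + 7421 = 158127945/21307 ≈ 7421.4)
(f + B)*(h + Y) = (158127945/21307 + 9*I*√146)*(19085 - 48284) = (158127945/21307 + 9*I*√146)*(-29199) = -4617177866055/21307 - 262791*I*√146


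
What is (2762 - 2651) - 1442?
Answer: -1331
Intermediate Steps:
(2762 - 2651) - 1442 = 111 - 1442 = -1331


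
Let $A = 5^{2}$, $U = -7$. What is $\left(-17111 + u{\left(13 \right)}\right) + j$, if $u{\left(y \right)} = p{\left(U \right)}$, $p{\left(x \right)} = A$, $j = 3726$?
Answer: $-13360$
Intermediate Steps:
$A = 25$
$p{\left(x \right)} = 25$
$u{\left(y \right)} = 25$
$\left(-17111 + u{\left(13 \right)}\right) + j = \left(-17111 + 25\right) + 3726 = -17086 + 3726 = -13360$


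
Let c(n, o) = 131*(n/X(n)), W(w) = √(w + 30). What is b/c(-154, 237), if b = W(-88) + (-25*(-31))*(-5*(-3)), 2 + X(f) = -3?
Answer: 58125/20174 + 5*I*√58/20174 ≈ 2.8812 + 0.0018875*I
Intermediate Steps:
X(f) = -5 (X(f) = -2 - 3 = -5)
W(w) = √(30 + w)
b = 11625 + I*√58 (b = √(30 - 88) + (-25*(-31))*(-5*(-3)) = √(-58) + 775*15 = I*√58 + 11625 = 11625 + I*√58 ≈ 11625.0 + 7.6158*I)
c(n, o) = -131*n/5 (c(n, o) = 131*(n/(-5)) = 131*(n*(-⅕)) = 131*(-n/5) = -131*n/5)
b/c(-154, 237) = (11625 + I*√58)/((-131/5*(-154))) = (11625 + I*√58)/(20174/5) = (11625 + I*√58)*(5/20174) = 58125/20174 + 5*I*√58/20174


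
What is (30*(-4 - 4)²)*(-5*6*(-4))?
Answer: 230400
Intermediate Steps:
(30*(-4 - 4)²)*(-5*6*(-4)) = (30*(-8)²)*(-30*(-4)) = (30*64)*120 = 1920*120 = 230400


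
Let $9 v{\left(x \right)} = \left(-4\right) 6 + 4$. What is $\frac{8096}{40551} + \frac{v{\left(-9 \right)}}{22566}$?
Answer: $\frac{273906334}{1372610799} \approx 0.19955$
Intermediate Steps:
$v{\left(x \right)} = - \frac{20}{9}$ ($v{\left(x \right)} = \frac{\left(-4\right) 6 + 4}{9} = \frac{-24 + 4}{9} = \frac{1}{9} \left(-20\right) = - \frac{20}{9}$)
$\frac{8096}{40551} + \frac{v{\left(-9 \right)}}{22566} = \frac{8096}{40551} - \frac{20}{9 \cdot 22566} = 8096 \cdot \frac{1}{40551} - \frac{10}{101547} = \frac{8096}{40551} - \frac{10}{101547} = \frac{273906334}{1372610799}$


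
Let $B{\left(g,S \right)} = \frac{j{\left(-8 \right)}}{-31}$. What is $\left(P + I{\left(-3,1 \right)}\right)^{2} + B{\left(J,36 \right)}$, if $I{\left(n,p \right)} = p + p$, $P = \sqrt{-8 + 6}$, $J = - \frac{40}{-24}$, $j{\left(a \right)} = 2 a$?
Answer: $\frac{78}{31} + 4 i \sqrt{2} \approx 2.5161 + 5.6569 i$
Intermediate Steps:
$J = \frac{5}{3}$ ($J = \left(-40\right) \left(- \frac{1}{24}\right) = \frac{5}{3} \approx 1.6667$)
$P = i \sqrt{2}$ ($P = \sqrt{-2} = i \sqrt{2} \approx 1.4142 i$)
$B{\left(g,S \right)} = \frac{16}{31}$ ($B{\left(g,S \right)} = \frac{2 \left(-8\right)}{-31} = \left(-16\right) \left(- \frac{1}{31}\right) = \frac{16}{31}$)
$I{\left(n,p \right)} = 2 p$
$\left(P + I{\left(-3,1 \right)}\right)^{2} + B{\left(J,36 \right)} = \left(i \sqrt{2} + 2 \cdot 1\right)^{2} + \frac{16}{31} = \left(i \sqrt{2} + 2\right)^{2} + \frac{16}{31} = \left(2 + i \sqrt{2}\right)^{2} + \frac{16}{31} = \frac{16}{31} + \left(2 + i \sqrt{2}\right)^{2}$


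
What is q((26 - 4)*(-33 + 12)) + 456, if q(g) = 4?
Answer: 460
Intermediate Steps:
q((26 - 4)*(-33 + 12)) + 456 = 4 + 456 = 460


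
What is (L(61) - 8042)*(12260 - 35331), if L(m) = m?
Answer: 184129651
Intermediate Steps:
(L(61) - 8042)*(12260 - 35331) = (61 - 8042)*(12260 - 35331) = -7981*(-23071) = 184129651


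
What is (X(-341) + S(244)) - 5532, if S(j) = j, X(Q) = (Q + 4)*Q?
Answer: 109629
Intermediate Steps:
X(Q) = Q*(4 + Q) (X(Q) = (4 + Q)*Q = Q*(4 + Q))
(X(-341) + S(244)) - 5532 = (-341*(4 - 341) + 244) - 5532 = (-341*(-337) + 244) - 5532 = (114917 + 244) - 5532 = 115161 - 5532 = 109629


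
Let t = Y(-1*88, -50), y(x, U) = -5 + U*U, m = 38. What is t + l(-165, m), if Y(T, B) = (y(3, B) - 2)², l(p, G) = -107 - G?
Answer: 6214904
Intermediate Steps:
y(x, U) = -5 + U²
Y(T, B) = (-7 + B²)² (Y(T, B) = ((-5 + B²) - 2)² = (-7 + B²)²)
t = 6215049 (t = (-7 + (-50)²)² = (-7 + 2500)² = 2493² = 6215049)
t + l(-165, m) = 6215049 + (-107 - 1*38) = 6215049 + (-107 - 38) = 6215049 - 145 = 6214904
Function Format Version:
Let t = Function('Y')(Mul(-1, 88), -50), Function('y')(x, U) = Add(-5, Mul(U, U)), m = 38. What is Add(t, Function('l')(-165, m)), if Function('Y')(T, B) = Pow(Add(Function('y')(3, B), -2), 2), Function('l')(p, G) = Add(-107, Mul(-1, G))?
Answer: 6214904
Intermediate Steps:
Function('y')(x, U) = Add(-5, Pow(U, 2))
Function('Y')(T, B) = Pow(Add(-7, Pow(B, 2)), 2) (Function('Y')(T, B) = Pow(Add(Add(-5, Pow(B, 2)), -2), 2) = Pow(Add(-7, Pow(B, 2)), 2))
t = 6215049 (t = Pow(Add(-7, Pow(-50, 2)), 2) = Pow(Add(-7, 2500), 2) = Pow(2493, 2) = 6215049)
Add(t, Function('l')(-165, m)) = Add(6215049, Add(-107, Mul(-1, 38))) = Add(6215049, Add(-107, -38)) = Add(6215049, -145) = 6214904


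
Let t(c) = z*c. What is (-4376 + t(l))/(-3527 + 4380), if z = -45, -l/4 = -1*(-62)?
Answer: 6784/853 ≈ 7.9531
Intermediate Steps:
l = -248 (l = -(-4)*(-62) = -4*62 = -248)
t(c) = -45*c
(-4376 + t(l))/(-3527 + 4380) = (-4376 - 45*(-248))/(-3527 + 4380) = (-4376 + 11160)/853 = 6784*(1/853) = 6784/853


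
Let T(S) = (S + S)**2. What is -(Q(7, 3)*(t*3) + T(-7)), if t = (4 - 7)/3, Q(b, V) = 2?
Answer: -190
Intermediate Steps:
t = -1 (t = -3*1/3 = -1)
T(S) = 4*S**2 (T(S) = (2*S)**2 = 4*S**2)
-(Q(7, 3)*(t*3) + T(-7)) = -(2*(-1*3) + 4*(-7)**2) = -(2*(-3) + 4*49) = -(-6 + 196) = -1*190 = -190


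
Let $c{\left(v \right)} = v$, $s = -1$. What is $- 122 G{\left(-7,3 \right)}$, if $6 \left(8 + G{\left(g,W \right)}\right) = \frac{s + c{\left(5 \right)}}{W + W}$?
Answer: $\frac{8662}{9} \approx 962.44$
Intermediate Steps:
$G{\left(g,W \right)} = -8 + \frac{1}{3 W}$ ($G{\left(g,W \right)} = -8 + \frac{\left(-1 + 5\right) \frac{1}{W + W}}{6} = -8 + \frac{4 \frac{1}{2 W}}{6} = -8 + \frac{2 \frac{1}{W}}{6} = -8 + \frac{1}{3 W}$)
$- 122 G{\left(-7,3 \right)} = - 122 \left(-8 + \frac{1}{3 \cdot 3}\right) = - 122 \left(-8 + \frac{1}{3} \cdot \frac{1}{3}\right) = - 122 \left(-8 + \frac{1}{9}\right) = \left(-122\right) \left(- \frac{71}{9}\right) = \frac{8662}{9}$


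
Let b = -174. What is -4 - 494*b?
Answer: 85952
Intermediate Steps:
-4 - 494*b = -4 - 494*(-174) = -4 + 85956 = 85952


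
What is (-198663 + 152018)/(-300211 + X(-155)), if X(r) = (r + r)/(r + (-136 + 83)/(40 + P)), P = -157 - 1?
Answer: 44771835/288153233 ≈ 0.15538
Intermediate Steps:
P = -158
X(r) = 2*r/(53/118 + r) (X(r) = (r + r)/(r + (-136 + 83)/(40 - 158)) = (2*r)/(r - 53/(-118)) = (2*r)/(r - 53*(-1/118)) = (2*r)/(r + 53/118) = (2*r)/(53/118 + r) = 2*r/(53/118 + r))
(-198663 + 152018)/(-300211 + X(-155)) = (-198663 + 152018)/(-300211 + 236*(-155)/(53 + 118*(-155))) = -46645/(-300211 + 236*(-155)/(53 - 18290)) = -46645/(-300211 + 236*(-155)/(-18237)) = -46645/(-300211 + 236*(-155)*(-1/18237)) = -46645/(-300211 + 36580/18237) = -46645/(-5474911427/18237) = -46645*(-18237/5474911427) = 44771835/288153233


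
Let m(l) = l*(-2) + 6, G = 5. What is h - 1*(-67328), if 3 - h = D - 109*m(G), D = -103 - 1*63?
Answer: 67061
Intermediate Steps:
D = -166 (D = -103 - 63 = -166)
m(l) = 6 - 2*l (m(l) = -2*l + 6 = 6 - 2*l)
h = -267 (h = 3 - (-166 - 109*(6 - 2*5)) = 3 - (-166 - 109*(6 - 10)) = 3 - (-166 - 109*(-4)) = 3 - (-166 + 436) = 3 - 1*270 = 3 - 270 = -267)
h - 1*(-67328) = -267 - 1*(-67328) = -267 + 67328 = 67061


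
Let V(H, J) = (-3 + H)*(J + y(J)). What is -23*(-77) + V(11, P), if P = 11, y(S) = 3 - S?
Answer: 1795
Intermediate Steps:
V(H, J) = -9 + 3*H (V(H, J) = (-3 + H)*(J + (3 - J)) = (-3 + H)*3 = -9 + 3*H)
-23*(-77) + V(11, P) = -23*(-77) + (-9 + 3*11) = 1771 + (-9 + 33) = 1771 + 24 = 1795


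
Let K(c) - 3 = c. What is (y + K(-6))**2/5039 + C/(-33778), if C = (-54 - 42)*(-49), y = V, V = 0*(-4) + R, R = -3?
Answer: -11243724/85103671 ≈ -0.13212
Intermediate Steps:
K(c) = 3 + c
V = -3 (V = 0*(-4) - 3 = 0 - 3 = -3)
y = -3
C = 4704 (C = -96*(-49) = 4704)
(y + K(-6))**2/5039 + C/(-33778) = (-3 + (3 - 6))**2/5039 + 4704/(-33778) = (-3 - 3)**2*(1/5039) + 4704*(-1/33778) = (-6)**2*(1/5039) - 2352/16889 = 36*(1/5039) - 2352/16889 = 36/5039 - 2352/16889 = -11243724/85103671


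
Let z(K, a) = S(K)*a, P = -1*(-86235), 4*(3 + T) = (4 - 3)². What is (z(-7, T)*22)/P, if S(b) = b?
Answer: 847/172470 ≈ 0.0049110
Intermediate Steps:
T = -11/4 (T = -3 + (4 - 3)²/4 = -3 + (¼)*1² = -3 + (¼)*1 = -3 + ¼ = -11/4 ≈ -2.7500)
P = 86235
z(K, a) = K*a
(z(-7, T)*22)/P = (-7*(-11/4)*22)/86235 = ((77/4)*22)*(1/86235) = (847/2)*(1/86235) = 847/172470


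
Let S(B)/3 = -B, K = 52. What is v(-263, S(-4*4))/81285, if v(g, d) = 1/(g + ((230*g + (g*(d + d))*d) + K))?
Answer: -1/103443697425 ≈ -9.6671e-12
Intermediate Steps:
S(B) = -3*B (S(B) = 3*(-B) = -3*B)
v(g, d) = 1/(52 + 231*g + 2*g*d²) (v(g, d) = 1/(g + ((230*g + (g*(d + d))*d) + 52)) = 1/(g + ((230*g + (g*(2*d))*d) + 52)) = 1/(g + ((230*g + (2*d*g)*d) + 52)) = 1/(g + ((230*g + 2*g*d²) + 52)) = 1/(g + (52 + 230*g + 2*g*d²)) = 1/(52 + 231*g + 2*g*d²))
v(-263, S(-4*4))/81285 = 1/((52 + 231*(-263) + 2*(-263)*(-(-12)*4)²)*81285) = (1/81285)/(52 - 60753 + 2*(-263)*(-3*(-16))²) = (1/81285)/(52 - 60753 + 2*(-263)*48²) = (1/81285)/(52 - 60753 + 2*(-263)*2304) = (1/81285)/(52 - 60753 - 1211904) = (1/81285)/(-1272605) = -1/1272605*1/81285 = -1/103443697425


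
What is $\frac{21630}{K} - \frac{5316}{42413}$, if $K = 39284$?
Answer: $\frac{50611389}{119010878} \approx 0.42527$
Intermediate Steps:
$\frac{21630}{K} - \frac{5316}{42413} = \frac{21630}{39284} - \frac{5316}{42413} = 21630 \cdot \frac{1}{39284} - \frac{5316}{42413} = \frac{1545}{2806} - \frac{5316}{42413} = \frac{50611389}{119010878}$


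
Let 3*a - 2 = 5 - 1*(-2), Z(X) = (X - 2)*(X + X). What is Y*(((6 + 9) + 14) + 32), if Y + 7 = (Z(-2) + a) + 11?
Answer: 1403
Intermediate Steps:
Z(X) = 2*X*(-2 + X) (Z(X) = (-2 + X)*(2*X) = 2*X*(-2 + X))
a = 3 (a = 2/3 + (5 - 1*(-2))/3 = 2/3 + (5 + 2)/3 = 2/3 + (1/3)*7 = 2/3 + 7/3 = 3)
Y = 23 (Y = -7 + ((2*(-2)*(-2 - 2) + 3) + 11) = -7 + ((2*(-2)*(-4) + 3) + 11) = -7 + ((16 + 3) + 11) = -7 + (19 + 11) = -7 + 30 = 23)
Y*(((6 + 9) + 14) + 32) = 23*(((6 + 9) + 14) + 32) = 23*((15 + 14) + 32) = 23*(29 + 32) = 23*61 = 1403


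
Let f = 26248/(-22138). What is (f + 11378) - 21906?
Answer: -116547556/11069 ≈ -10529.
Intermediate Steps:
f = -13124/11069 (f = 26248*(-1/22138) = -13124/11069 ≈ -1.1857)
(f + 11378) - 21906 = (-13124/11069 + 11378) - 21906 = 125929958/11069 - 21906 = -116547556/11069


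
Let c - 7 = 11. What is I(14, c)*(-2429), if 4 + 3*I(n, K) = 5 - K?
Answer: 41293/3 ≈ 13764.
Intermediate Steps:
c = 18 (c = 7 + 11 = 18)
I(n, K) = 1/3 - K/3 (I(n, K) = -4/3 + (5 - K)/3 = -4/3 + (5/3 - K/3) = 1/3 - K/3)
I(14, c)*(-2429) = (1/3 - 1/3*18)*(-2429) = (1/3 - 6)*(-2429) = -17/3*(-2429) = 41293/3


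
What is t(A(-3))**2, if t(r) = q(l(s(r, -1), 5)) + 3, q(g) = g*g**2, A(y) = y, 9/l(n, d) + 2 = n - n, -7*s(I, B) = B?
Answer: 497025/64 ≈ 7766.0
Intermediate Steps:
s(I, B) = -B/7
l(n, d) = -9/2 (l(n, d) = 9/(-2 + (n - n)) = 9/(-2 + 0) = 9/(-2) = 9*(-1/2) = -9/2)
q(g) = g**3
t(r) = -705/8 (t(r) = (-9/2)**3 + 3 = -729/8 + 3 = -705/8)
t(A(-3))**2 = (-705/8)**2 = 497025/64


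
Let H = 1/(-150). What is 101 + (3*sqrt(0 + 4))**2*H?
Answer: 2519/25 ≈ 100.76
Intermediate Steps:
H = -1/150 ≈ -0.0066667
101 + (3*sqrt(0 + 4))**2*H = 101 + (3*sqrt(0 + 4))**2*(-1/150) = 101 + (3*sqrt(4))**2*(-1/150) = 101 + (3*2)**2*(-1/150) = 101 + 6**2*(-1/150) = 101 + 36*(-1/150) = 101 - 6/25 = 2519/25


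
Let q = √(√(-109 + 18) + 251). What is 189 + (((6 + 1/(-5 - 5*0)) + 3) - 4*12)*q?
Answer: 189 - 196*√(251 + I*√91)/5 ≈ -432.16 - 11.799*I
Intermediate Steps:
q = √(251 + I*√91) (q = √(√(-91) + 251) = √(I*√91 + 251) = √(251 + I*√91) ≈ 15.846 + 0.30101*I)
189 + (((6 + 1/(-5 - 5*0)) + 3) - 4*12)*q = 189 + (((6 + 1/(-5 - 5*0)) + 3) - 4*12)*√(251 + I*√91) = 189 + (((6 + 1/(-5 + 0)) + 3) - 48)*√(251 + I*√91) = 189 + (((6 + 1/(-5)) + 3) - 48)*√(251 + I*√91) = 189 + (((6 - ⅕) + 3) - 48)*√(251 + I*√91) = 189 + ((29/5 + 3) - 48)*√(251 + I*√91) = 189 + (44/5 - 48)*√(251 + I*√91) = 189 - 196*√(251 + I*√91)/5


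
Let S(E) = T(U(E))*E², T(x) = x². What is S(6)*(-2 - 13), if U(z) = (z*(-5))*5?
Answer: -12150000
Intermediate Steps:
U(z) = -25*z (U(z) = -5*z*5 = -25*z)
S(E) = 625*E⁴ (S(E) = (-25*E)²*E² = (625*E²)*E² = 625*E⁴)
S(6)*(-2 - 13) = (625*6⁴)*(-2 - 13) = (625*1296)*(-15) = 810000*(-15) = -12150000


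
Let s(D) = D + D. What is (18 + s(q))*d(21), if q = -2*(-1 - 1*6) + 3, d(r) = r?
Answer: 1092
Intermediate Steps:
q = 17 (q = -2*(-1 - 6) + 3 = -2*(-7) + 3 = 14 + 3 = 17)
s(D) = 2*D
(18 + s(q))*d(21) = (18 + 2*17)*21 = (18 + 34)*21 = 52*21 = 1092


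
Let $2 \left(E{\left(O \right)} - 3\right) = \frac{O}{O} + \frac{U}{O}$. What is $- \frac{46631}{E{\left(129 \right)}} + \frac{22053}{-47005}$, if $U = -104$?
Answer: $- \frac{33266192961}{2209235} \approx -15058.0$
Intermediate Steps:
$E{\left(O \right)} = \frac{7}{2} - \frac{52}{O}$ ($E{\left(O \right)} = 3 + \frac{\frac{O}{O} - \frac{104}{O}}{2} = 3 + \frac{1 - \frac{104}{O}}{2} = 3 + \left(\frac{1}{2} - \frac{52}{O}\right) = \frac{7}{2} - \frac{52}{O}$)
$- \frac{46631}{E{\left(129 \right)}} + \frac{22053}{-47005} = - \frac{46631}{\frac{7}{2} - \frac{52}{129}} + \frac{22053}{-47005} = - \frac{46631}{\frac{7}{2} - \frac{52}{129}} + 22053 \left(- \frac{1}{47005}\right) = - \frac{46631}{\frac{7}{2} - \frac{52}{129}} - \frac{22053}{47005} = - \frac{46631}{\frac{799}{258}} - \frac{22053}{47005} = \left(-46631\right) \frac{258}{799} - \frac{22053}{47005} = - \frac{707694}{47} - \frac{22053}{47005} = - \frac{33266192961}{2209235}$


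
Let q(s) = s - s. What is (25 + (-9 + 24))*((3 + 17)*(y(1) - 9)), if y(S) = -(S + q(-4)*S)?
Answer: -8000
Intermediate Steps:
q(s) = 0
y(S) = -S (y(S) = -(S + 0*S) = -(S + 0) = -S)
(25 + (-9 + 24))*((3 + 17)*(y(1) - 9)) = (25 + (-9 + 24))*((3 + 17)*(-1*1 - 9)) = (25 + 15)*(20*(-1 - 9)) = 40*(20*(-10)) = 40*(-200) = -8000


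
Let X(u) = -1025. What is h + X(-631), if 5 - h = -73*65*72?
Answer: 340620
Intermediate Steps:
h = 341645 (h = 5 - (-73*65)*72 = 5 - (-4745)*72 = 5 - 1*(-341640) = 5 + 341640 = 341645)
h + X(-631) = 341645 - 1025 = 340620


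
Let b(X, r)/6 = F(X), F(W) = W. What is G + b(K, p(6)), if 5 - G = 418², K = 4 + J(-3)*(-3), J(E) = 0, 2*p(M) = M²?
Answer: -174695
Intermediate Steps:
p(M) = M²/2
K = 4 (K = 4 + 0*(-3) = 4 + 0 = 4)
b(X, r) = 6*X
G = -174719 (G = 5 - 1*418² = 5 - 1*174724 = 5 - 174724 = -174719)
G + b(K, p(6)) = -174719 + 6*4 = -174719 + 24 = -174695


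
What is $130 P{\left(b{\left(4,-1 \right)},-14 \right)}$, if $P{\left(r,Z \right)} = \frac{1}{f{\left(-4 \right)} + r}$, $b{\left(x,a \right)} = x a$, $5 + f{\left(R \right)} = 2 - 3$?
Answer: $-13$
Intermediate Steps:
$f{\left(R \right)} = -6$ ($f{\left(R \right)} = -5 + \left(2 - 3\right) = -5 - 1 = -6$)
$b{\left(x,a \right)} = a x$
$P{\left(r,Z \right)} = \frac{1}{-6 + r}$
$130 P{\left(b{\left(4,-1 \right)},-14 \right)} = \frac{130}{-6 - 4} = \frac{130}{-10} = 130 \left(- \frac{1}{10}\right) = -13$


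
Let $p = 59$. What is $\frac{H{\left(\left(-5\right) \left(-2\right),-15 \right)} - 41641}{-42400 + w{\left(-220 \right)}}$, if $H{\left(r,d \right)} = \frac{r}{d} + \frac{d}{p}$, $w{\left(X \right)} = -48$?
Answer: $\frac{1842655}{1878324} \approx 0.98101$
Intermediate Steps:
$H{\left(r,d \right)} = \frac{d}{59} + \frac{r}{d}$ ($H{\left(r,d \right)} = \frac{r}{d} + \frac{d}{59} = \frac{d}{59} + \frac{r}{d}$)
$\frac{H{\left(\left(-5\right) \left(-2\right),-15 \right)} - 41641}{-42400 + w{\left(-220 \right)}} = \frac{\left(\frac{1}{59} \left(-15\right) + \frac{\left(-5\right) \left(-2\right)}{-15}\right) - 41641}{-42400 - 48} = \frac{\left(- \frac{15}{59} + 10 \left(- \frac{1}{15}\right)\right) - 41641}{-42448} = \left(\left(- \frac{15}{59} - \frac{2}{3}\right) - 41641\right) \left(- \frac{1}{42448}\right) = \left(- \frac{163}{177} - 41641\right) \left(- \frac{1}{42448}\right) = \left(- \frac{7370620}{177}\right) \left(- \frac{1}{42448}\right) = \frac{1842655}{1878324}$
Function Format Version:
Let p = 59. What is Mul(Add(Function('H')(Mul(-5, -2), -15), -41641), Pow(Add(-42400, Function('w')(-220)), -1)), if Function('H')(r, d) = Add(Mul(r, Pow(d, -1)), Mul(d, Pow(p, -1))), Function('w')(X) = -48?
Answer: Rational(1842655, 1878324) ≈ 0.98101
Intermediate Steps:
Function('H')(r, d) = Add(Mul(Rational(1, 59), d), Mul(r, Pow(d, -1))) (Function('H')(r, d) = Add(Mul(r, Pow(d, -1)), Mul(d, Pow(59, -1))) = Add(Mul(r, Pow(d, -1)), Mul(d, Rational(1, 59))) = Add(Mul(r, Pow(d, -1)), Mul(Rational(1, 59), d)) = Add(Mul(Rational(1, 59), d), Mul(r, Pow(d, -1))))
Mul(Add(Function('H')(Mul(-5, -2), -15), -41641), Pow(Add(-42400, Function('w')(-220)), -1)) = Mul(Add(Add(Mul(Rational(1, 59), -15), Mul(Mul(-5, -2), Pow(-15, -1))), -41641), Pow(Add(-42400, -48), -1)) = Mul(Add(Add(Rational(-15, 59), Mul(10, Rational(-1, 15))), -41641), Pow(-42448, -1)) = Mul(Add(Add(Rational(-15, 59), Rational(-2, 3)), -41641), Rational(-1, 42448)) = Mul(Add(Rational(-163, 177), -41641), Rational(-1, 42448)) = Mul(Rational(-7370620, 177), Rational(-1, 42448)) = Rational(1842655, 1878324)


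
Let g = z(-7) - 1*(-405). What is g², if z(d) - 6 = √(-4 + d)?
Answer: (411 + I*√11)² ≈ 1.6891e+5 + 2726.0*I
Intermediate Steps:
z(d) = 6 + √(-4 + d)
g = 411 + I*√11 (g = (6 + √(-4 - 7)) - 1*(-405) = (6 + √(-11)) + 405 = (6 + I*√11) + 405 = 411 + I*√11 ≈ 411.0 + 3.3166*I)
g² = (411 + I*√11)²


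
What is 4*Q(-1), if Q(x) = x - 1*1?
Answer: -8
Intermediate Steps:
Q(x) = -1 + x (Q(x) = x - 1 = -1 + x)
4*Q(-1) = 4*(-1 - 1) = 4*(-2) = -8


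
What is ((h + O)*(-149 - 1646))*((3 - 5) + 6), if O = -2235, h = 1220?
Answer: 7287700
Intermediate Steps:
((h + O)*(-149 - 1646))*((3 - 5) + 6) = ((1220 - 2235)*(-149 - 1646))*((3 - 5) + 6) = (-1015*(-1795))*(-2 + 6) = 1821925*4 = 7287700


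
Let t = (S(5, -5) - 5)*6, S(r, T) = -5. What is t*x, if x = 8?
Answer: -480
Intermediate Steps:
t = -60 (t = (-5 - 5)*6 = -10*6 = -60)
t*x = -60*8 = -480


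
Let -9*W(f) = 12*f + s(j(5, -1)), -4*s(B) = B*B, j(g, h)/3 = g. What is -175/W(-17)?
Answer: -2100/347 ≈ -6.0519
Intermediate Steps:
j(g, h) = 3*g
s(B) = -B²/4 (s(B) = -B*B/4 = -B²/4)
W(f) = 25/4 - 4*f/3 (W(f) = -(12*f - (3*5)²/4)/9 = -(12*f - ¼*15²)/9 = -(12*f - ¼*225)/9 = -(12*f - 225/4)/9 = -(-225/4 + 12*f)/9 = 25/4 - 4*f/3)
-175/W(-17) = -175/(25/4 - 4/3*(-17)) = -175/(25/4 + 68/3) = -175/347/12 = -175*12/347 = -2100/347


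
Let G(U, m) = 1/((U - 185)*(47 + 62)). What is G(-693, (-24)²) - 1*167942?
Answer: -16072385285/95702 ≈ -1.6794e+5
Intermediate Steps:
G(U, m) = 1/(-20165 + 109*U) (G(U, m) = 1/((-185 + U)*109) = 1/(-20165 + 109*U))
G(-693, (-24)²) - 1*167942 = 1/(109*(-185 - 693)) - 1*167942 = (1/109)/(-878) - 167942 = (1/109)*(-1/878) - 167942 = -1/95702 - 167942 = -16072385285/95702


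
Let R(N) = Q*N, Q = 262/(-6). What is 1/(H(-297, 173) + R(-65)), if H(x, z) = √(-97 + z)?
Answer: 25545/72504541 - 18*√19/72504541 ≈ 0.00035124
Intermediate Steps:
Q = -131/3 (Q = 262*(-⅙) = -131/3 ≈ -43.667)
R(N) = -131*N/3
1/(H(-297, 173) + R(-65)) = 1/(√(-97 + 173) - 131/3*(-65)) = 1/(√76 + 8515/3) = 1/(2*√19 + 8515/3) = 1/(8515/3 + 2*√19)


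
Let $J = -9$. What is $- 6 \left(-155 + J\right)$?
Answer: $984$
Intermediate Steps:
$- 6 \left(-155 + J\right) = - 6 \left(-155 - 9\right) = \left(-6\right) \left(-164\right) = 984$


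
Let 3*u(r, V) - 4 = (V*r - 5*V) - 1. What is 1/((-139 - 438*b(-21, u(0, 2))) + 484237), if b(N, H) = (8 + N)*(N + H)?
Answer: 1/351238 ≈ 2.8471e-6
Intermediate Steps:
u(r, V) = 1 - 5*V/3 + V*r/3 (u(r, V) = 4/3 + ((V*r - 5*V) - 1)/3 = 4/3 + ((-5*V + V*r) - 1)/3 = 4/3 + (-1 - 5*V + V*r)/3 = 4/3 + (-⅓ - 5*V/3 + V*r/3) = 1 - 5*V/3 + V*r/3)
b(N, H) = (8 + N)*(H + N)
1/((-139 - 438*b(-21, u(0, 2))) + 484237) = 1/((-139 - 438*((-21)² + 8*(1 - 5/3*2 + (⅓)*2*0) + 8*(-21) + (1 - 5/3*2 + (⅓)*2*0)*(-21))) + 484237) = 1/((-139 - 438*(441 + 8*(1 - 10/3 + 0) - 168 + (1 - 10/3 + 0)*(-21))) + 484237) = 1/((-139 - 438*(441 + 8*(-7/3) - 168 - 7/3*(-21))) + 484237) = 1/((-139 - 438*(441 - 56/3 - 168 + 49)) + 484237) = 1/((-139 - 438*910/3) + 484237) = 1/((-139 - 132860) + 484237) = 1/(-132999 + 484237) = 1/351238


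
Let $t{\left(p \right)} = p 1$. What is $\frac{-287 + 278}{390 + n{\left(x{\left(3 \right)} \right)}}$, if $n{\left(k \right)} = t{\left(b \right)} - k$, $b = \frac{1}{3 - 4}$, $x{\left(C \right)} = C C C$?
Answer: $- \frac{9}{362} \approx -0.024862$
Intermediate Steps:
$x{\left(C \right)} = C^{3}$ ($x{\left(C \right)} = C^{2} C = C^{3}$)
$b = -1$ ($b = \frac{1}{3 + \left(-5 + 1\right)} = \frac{1}{3 - 4} = \frac{1}{-1} = -1$)
$t{\left(p \right)} = p$
$n{\left(k \right)} = -1 - k$
$\frac{-287 + 278}{390 + n{\left(x{\left(3 \right)} \right)}} = \frac{-287 + 278}{390 - 28} = - \frac{9}{390 - 28} = - \frac{9}{362}$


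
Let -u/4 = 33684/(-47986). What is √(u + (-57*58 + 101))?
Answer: I*√1843386916621/23993 ≈ 56.588*I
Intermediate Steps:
u = 67368/23993 (u = -134736/(-47986) = -134736*(-1)/47986 = -4*(-16842/23993) = 67368/23993 ≈ 2.8078)
√(u + (-57*58 + 101)) = √(67368/23993 + (-57*58 + 101)) = √(67368/23993 + (-3306 + 101)) = √(67368/23993 - 3205) = √(-76830197/23993) = I*√1843386916621/23993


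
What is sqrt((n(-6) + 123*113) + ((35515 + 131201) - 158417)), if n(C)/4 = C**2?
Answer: sqrt(22342) ≈ 149.47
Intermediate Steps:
n(C) = 4*C**2
sqrt((n(-6) + 123*113) + ((35515 + 131201) - 158417)) = sqrt((4*(-6)**2 + 123*113) + ((35515 + 131201) - 158417)) = sqrt((4*36 + 13899) + (166716 - 158417)) = sqrt((144 + 13899) + 8299) = sqrt(14043 + 8299) = sqrt(22342)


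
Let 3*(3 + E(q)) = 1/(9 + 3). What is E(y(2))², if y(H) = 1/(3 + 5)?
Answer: 11449/1296 ≈ 8.8341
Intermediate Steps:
y(H) = ⅛ (y(H) = 1/8 = ⅛)
E(q) = -107/36 (E(q) = -3 + 1/(3*(9 + 3)) = -3 + (⅓)/12 = -3 + (⅓)*(1/12) = -3 + 1/36 = -107/36)
E(y(2))² = (-107/36)² = 11449/1296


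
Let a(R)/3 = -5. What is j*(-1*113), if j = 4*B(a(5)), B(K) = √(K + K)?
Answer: -452*I*√30 ≈ -2475.7*I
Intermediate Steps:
a(R) = -15 (a(R) = 3*(-5) = -15)
B(K) = √2*√K (B(K) = √(2*K) = √2*√K)
j = 4*I*√30 (j = 4*(√2*√(-15)) = 4*(√2*(I*√15)) = 4*(I*√30) = 4*I*√30 ≈ 21.909*I)
j*(-1*113) = (4*I*√30)*(-1*113) = (4*I*√30)*(-113) = -452*I*√30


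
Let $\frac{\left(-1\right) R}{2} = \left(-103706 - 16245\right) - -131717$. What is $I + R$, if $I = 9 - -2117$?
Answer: $-21406$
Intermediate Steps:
$I = 2126$ ($I = 9 + 2117 = 2126$)
$R = -23532$ ($R = - 2 \left(\left(-103706 - 16245\right) - -131717\right) = - 2 \left(\left(-103706 - 16245\right) + 131717\right) = - 2 \left(-119951 + 131717\right) = \left(-2\right) 11766 = -23532$)
$I + R = 2126 - 23532 = -21406$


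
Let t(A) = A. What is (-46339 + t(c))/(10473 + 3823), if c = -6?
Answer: -46345/14296 ≈ -3.2418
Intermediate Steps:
(-46339 + t(c))/(10473 + 3823) = (-46339 - 6)/(10473 + 3823) = -46345/14296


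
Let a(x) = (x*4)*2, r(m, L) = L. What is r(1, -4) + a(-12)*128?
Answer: -12292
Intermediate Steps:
a(x) = 8*x (a(x) = (4*x)*2 = 8*x)
r(1, -4) + a(-12)*128 = -4 + (8*(-12))*128 = -4 - 96*128 = -4 - 12288 = -12292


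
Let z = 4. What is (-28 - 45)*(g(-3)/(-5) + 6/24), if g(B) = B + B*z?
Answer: -949/4 ≈ -237.25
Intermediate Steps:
g(B) = 5*B (g(B) = B + B*4 = B + 4*B = 5*B)
(-28 - 45)*(g(-3)/(-5) + 6/24) = (-28 - 45)*((5*(-3))/(-5) + 6/24) = -73*(-15*(-⅕) + 6*(1/24)) = -73*(3 + ¼) = -73*13/4 = -949/4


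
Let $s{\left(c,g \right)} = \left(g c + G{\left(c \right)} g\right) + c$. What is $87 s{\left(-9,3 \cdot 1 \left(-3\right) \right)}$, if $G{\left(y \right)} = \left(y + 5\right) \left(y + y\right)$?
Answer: $-50112$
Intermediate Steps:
$G{\left(y \right)} = 2 y \left(5 + y\right)$ ($G{\left(y \right)} = \left(5 + y\right) 2 y = 2 y \left(5 + y\right)$)
$s{\left(c,g \right)} = c + c g + 2 c g \left(5 + c\right)$ ($s{\left(c,g \right)} = \left(g c + 2 c \left(5 + c\right) g\right) + c = \left(c g + 2 c g \left(5 + c\right)\right) + c = c + c g + 2 c g \left(5 + c\right)$)
$87 s{\left(-9,3 \cdot 1 \left(-3\right) \right)} = 87 \left(- 9 \left(1 + 3 \cdot 1 \left(-3\right) + 2 \cdot 3 \cdot 1 \left(-3\right) \left(5 - 9\right)\right)\right) = 87 \left(- 9 \left(1 + 3 \left(-3\right) + 2 \cdot 3 \left(-3\right) \left(-4\right)\right)\right) = 87 \left(- 9 \left(1 - 9 + 2 \left(-9\right) \left(-4\right)\right)\right) = 87 \left(- 9 \left(1 - 9 + 72\right)\right) = 87 \left(\left(-9\right) 64\right) = 87 \left(-576\right) = -50112$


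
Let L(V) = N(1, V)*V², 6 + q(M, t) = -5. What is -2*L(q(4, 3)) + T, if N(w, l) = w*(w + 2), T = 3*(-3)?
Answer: -735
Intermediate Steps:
q(M, t) = -11 (q(M, t) = -6 - 5 = -11)
T = -9
N(w, l) = w*(2 + w)
L(V) = 3*V² (L(V) = (1*(2 + 1))*V² = (1*3)*V² = 3*V²)
-2*L(q(4, 3)) + T = -6*(-11)² - 9 = -6*121 - 9 = -2*363 - 9 = -726 - 9 = -735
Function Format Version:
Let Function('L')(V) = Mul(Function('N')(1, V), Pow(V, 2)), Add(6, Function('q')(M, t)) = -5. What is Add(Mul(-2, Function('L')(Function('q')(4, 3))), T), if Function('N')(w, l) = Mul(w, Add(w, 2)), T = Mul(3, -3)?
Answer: -735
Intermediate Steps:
Function('q')(M, t) = -11 (Function('q')(M, t) = Add(-6, -5) = -11)
T = -9
Function('N')(w, l) = Mul(w, Add(2, w))
Function('L')(V) = Mul(3, Pow(V, 2)) (Function('L')(V) = Mul(Mul(1, Add(2, 1)), Pow(V, 2)) = Mul(Mul(1, 3), Pow(V, 2)) = Mul(3, Pow(V, 2)))
Add(Mul(-2, Function('L')(Function('q')(4, 3))), T) = Add(Mul(-2, Mul(3, Pow(-11, 2))), -9) = Add(Mul(-2, Mul(3, 121)), -9) = Add(Mul(-2, 363), -9) = Add(-726, -9) = -735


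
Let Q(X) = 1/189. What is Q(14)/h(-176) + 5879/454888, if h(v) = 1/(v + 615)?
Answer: 28686709/12281976 ≈ 2.3357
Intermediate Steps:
Q(X) = 1/189
h(v) = 1/(615 + v)
Q(14)/h(-176) + 5879/454888 = 1/(189*(1/(615 - 176))) + 5879/454888 = 1/(189*(1/439)) + 5879*(1/454888) = 1/(189*(1/439)) + 5879/454888 = (1/189)*439 + 5879/454888 = 439/189 + 5879/454888 = 28686709/12281976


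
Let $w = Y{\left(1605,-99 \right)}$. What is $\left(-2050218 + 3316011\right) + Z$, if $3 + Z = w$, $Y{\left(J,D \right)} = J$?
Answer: $1267395$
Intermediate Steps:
$w = 1605$
$Z = 1602$ ($Z = -3 + 1605 = 1602$)
$\left(-2050218 + 3316011\right) + Z = \left(-2050218 + 3316011\right) + 1602 = 1265793 + 1602 = 1267395$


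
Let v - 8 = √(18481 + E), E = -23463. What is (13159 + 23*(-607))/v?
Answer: -3208/2523 + 401*I*√4982/2523 ≈ -1.2715 + 11.218*I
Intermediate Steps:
v = 8 + I*√4982 (v = 8 + √(18481 - 23463) = 8 + √(-4982) = 8 + I*√4982 ≈ 8.0 + 70.583*I)
(13159 + 23*(-607))/v = (13159 + 23*(-607))/(8 + I*√4982) = (13159 - 13961)/(8 + I*√4982) = -802/(8 + I*√4982)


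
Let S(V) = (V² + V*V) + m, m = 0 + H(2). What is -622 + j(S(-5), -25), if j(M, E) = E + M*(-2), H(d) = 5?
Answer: -757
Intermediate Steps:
m = 5 (m = 0 + 5 = 5)
S(V) = 5 + 2*V² (S(V) = (V² + V*V) + 5 = (V² + V²) + 5 = 2*V² + 5 = 5 + 2*V²)
j(M, E) = E - 2*M
-622 + j(S(-5), -25) = -622 + (-25 - 2*(5 + 2*(-5)²)) = -622 + (-25 - 2*(5 + 2*25)) = -622 + (-25 - 2*(5 + 50)) = -622 + (-25 - 2*55) = -622 + (-25 - 110) = -622 - 135 = -757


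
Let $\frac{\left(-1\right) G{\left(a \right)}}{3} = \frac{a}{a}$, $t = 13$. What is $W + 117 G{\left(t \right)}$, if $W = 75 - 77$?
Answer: $-353$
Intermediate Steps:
$W = -2$
$G{\left(a \right)} = -3$ ($G{\left(a \right)} = - 3 \frac{a}{a} = \left(-3\right) 1 = -3$)
$W + 117 G{\left(t \right)} = -2 + 117 \left(-3\right) = -2 - 351 = -353$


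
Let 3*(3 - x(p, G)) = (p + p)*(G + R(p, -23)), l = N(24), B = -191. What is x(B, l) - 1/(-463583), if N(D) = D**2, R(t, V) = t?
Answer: 68183324060/1390749 ≈ 49026.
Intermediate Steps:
l = 576 (l = 24**2 = 576)
x(p, G) = 3 - 2*p*(G + p)/3 (x(p, G) = 3 - (p + p)*(G + p)/3 = 3 - 2*p*(G + p)/3)
x(B, l) - 1/(-463583) = (3 - 2/3*(-191)**2 - 2/3*576*(-191)) - 1/(-463583) = (3 - 2/3*36481 + 73344) - 1*(-1/463583) = (3 - 72962/3 + 73344) + 1/463583 = 147079/3 + 1/463583 = 68183324060/1390749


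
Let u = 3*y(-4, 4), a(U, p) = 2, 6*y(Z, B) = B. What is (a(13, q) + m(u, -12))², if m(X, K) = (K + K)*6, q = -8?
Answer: 20164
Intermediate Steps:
y(Z, B) = B/6
u = 2 (u = 3*((⅙)*4) = 3*(⅔) = 2)
m(X, K) = 12*K (m(X, K) = (2*K)*6 = 12*K)
(a(13, q) + m(u, -12))² = (2 + 12*(-12))² = (2 - 144)² = (-142)² = 20164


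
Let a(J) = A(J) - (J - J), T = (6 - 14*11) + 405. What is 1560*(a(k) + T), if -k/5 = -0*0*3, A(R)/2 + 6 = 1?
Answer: 385320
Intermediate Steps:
A(R) = -10 (A(R) = -12 + 2*1 = -12 + 2 = -10)
k = 0 (k = -5*(-0*0)*3 = -5*(-5*0)*3 = -0*3 = -5*0 = 0)
T = 257 (T = (6 - 154) + 405 = -148 + 405 = 257)
a(J) = -10 (a(J) = -10 - (J - J) = -10 - 1*0 = -10 + 0 = -10)
1560*(a(k) + T) = 1560*(-10 + 257) = 1560*247 = 385320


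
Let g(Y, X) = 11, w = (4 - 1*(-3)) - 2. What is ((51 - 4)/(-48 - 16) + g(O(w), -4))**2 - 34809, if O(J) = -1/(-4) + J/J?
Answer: -142146015/4096 ≈ -34704.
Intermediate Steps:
w = 5 (w = (4 + 3) - 2 = 7 - 2 = 5)
O(J) = 5/4 (O(J) = -1*(-1/4) + 1 = 1/4 + 1 = 5/4)
((51 - 4)/(-48 - 16) + g(O(w), -4))**2 - 34809 = ((51 - 4)/(-48 - 16) + 11)**2 - 34809 = (47/(-64) + 11)**2 - 34809 = (47*(-1/64) + 11)**2 - 34809 = (-47/64 + 11)**2 - 34809 = (657/64)**2 - 34809 = 431649/4096 - 34809 = -142146015/4096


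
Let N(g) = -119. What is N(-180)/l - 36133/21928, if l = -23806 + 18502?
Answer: -173750/106899 ≈ -1.6254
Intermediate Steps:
l = -5304
N(-180)/l - 36133/21928 = -119/(-5304) - 36133/21928 = -119*(-1/5304) - 36133*1/21928 = 7/312 - 36133/21928 = -173750/106899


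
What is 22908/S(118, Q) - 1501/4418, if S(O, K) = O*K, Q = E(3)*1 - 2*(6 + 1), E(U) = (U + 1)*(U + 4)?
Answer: 24681973/1824634 ≈ 13.527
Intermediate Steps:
E(U) = (1 + U)*(4 + U)
Q = 14 (Q = (4 + 3² + 5*3)*1 - 2*(6 + 1) = (4 + 9 + 15)*1 - 2*7 = 28*1 - 14 = 28 - 14 = 14)
S(O, K) = K*O
22908/S(118, Q) - 1501/4418 = 22908/((14*118)) - 1501/4418 = 22908/1652 - 1501*1/4418 = 22908*(1/1652) - 1501/4418 = 5727/413 - 1501/4418 = 24681973/1824634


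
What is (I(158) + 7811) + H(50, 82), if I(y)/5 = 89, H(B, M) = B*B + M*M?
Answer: 17480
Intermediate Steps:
H(B, M) = B² + M²
I(y) = 445 (I(y) = 5*89 = 445)
(I(158) + 7811) + H(50, 82) = (445 + 7811) + (50² + 82²) = 8256 + (2500 + 6724) = 8256 + 9224 = 17480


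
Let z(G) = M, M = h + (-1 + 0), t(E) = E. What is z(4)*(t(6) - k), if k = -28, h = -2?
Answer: -102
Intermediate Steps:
M = -3 (M = -2 + (-1 + 0) = -2 - 1 = -3)
z(G) = -3
z(4)*(t(6) - k) = -3*(6 - 1*(-28)) = -3*(6 + 28) = -3*34 = -102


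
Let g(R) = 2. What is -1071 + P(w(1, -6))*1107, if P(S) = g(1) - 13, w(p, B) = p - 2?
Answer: -13248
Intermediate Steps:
w(p, B) = -2 + p
P(S) = -11 (P(S) = 2 - 13 = -11)
-1071 + P(w(1, -6))*1107 = -1071 - 11*1107 = -1071 - 12177 = -13248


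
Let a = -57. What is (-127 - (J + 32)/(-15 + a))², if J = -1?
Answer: 83046769/5184 ≈ 16020.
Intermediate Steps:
(-127 - (J + 32)/(-15 + a))² = (-127 - (-1 + 32)/(-15 - 57))² = (-127 - 31/(-72))² = (-127 - 31*(-1)/72)² = (-127 - 1*(-31/72))² = (-127 + 31/72)² = (-9113/72)² = 83046769/5184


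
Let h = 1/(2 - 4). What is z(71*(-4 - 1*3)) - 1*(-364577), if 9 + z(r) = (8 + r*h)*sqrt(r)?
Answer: 364568 + 513*I*sqrt(497)/2 ≈ 3.6457e+5 + 5718.3*I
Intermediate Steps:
h = -1/2 (h = 1/(-2) = 1*(-1/2) = -1/2 ≈ -0.50000)
z(r) = -9 + sqrt(r)*(8 - r/2) (z(r) = -9 + (8 + r*(-1/2))*sqrt(r) = -9 + (8 - r/2)*sqrt(r) = -9 + sqrt(r)*(8 - r/2))
z(71*(-4 - 1*3)) - 1*(-364577) = (-9 + 8*sqrt(71*(-4 - 1*3)) - 71*sqrt(71)*(-4 - 1*3)**(3/2)/2) - 1*(-364577) = (-9 + 8*sqrt(71*(-4 - 3)) - 71*sqrt(71)*(-4 - 3)**(3/2)/2) + 364577 = (-9 + 8*sqrt(71*(-7)) - (-497*I*sqrt(497))/2) + 364577 = (-9 + 8*sqrt(-497) - (-497)*I*sqrt(497)/2) + 364577 = (-9 + 8*(I*sqrt(497)) - (-497)*I*sqrt(497)/2) + 364577 = (-9 + 8*I*sqrt(497) + 497*I*sqrt(497)/2) + 364577 = (-9 + 513*I*sqrt(497)/2) + 364577 = 364568 + 513*I*sqrt(497)/2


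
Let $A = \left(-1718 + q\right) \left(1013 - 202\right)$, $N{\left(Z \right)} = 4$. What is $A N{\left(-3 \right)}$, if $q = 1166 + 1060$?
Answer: $1647952$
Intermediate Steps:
$q = 2226$
$A = 411988$ ($A = \left(-1718 + 2226\right) \left(1013 - 202\right) = 508 \cdot 811 = 411988$)
$A N{\left(-3 \right)} = 411988 \cdot 4 = 1647952$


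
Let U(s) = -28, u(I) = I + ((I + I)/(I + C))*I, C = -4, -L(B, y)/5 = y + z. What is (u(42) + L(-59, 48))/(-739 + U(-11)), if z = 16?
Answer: 3518/14573 ≈ 0.24141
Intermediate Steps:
L(B, y) = -80 - 5*y (L(B, y) = -5*(y + 16) = -5*(16 + y) = -80 - 5*y)
u(I) = I + 2*I²/(-4 + I) (u(I) = I + ((I + I)/(I - 4))*I = I + ((2*I)/(-4 + I))*I = I + (2*I/(-4 + I))*I = I + 2*I²/(-4 + I))
(u(42) + L(-59, 48))/(-739 + U(-11)) = (42*(-4 + 3*42)/(-4 + 42) + (-80 - 5*48))/(-739 - 28) = (42*(-4 + 126)/38 + (-80 - 240))/(-767) = (42*(1/38)*122 - 320)*(-1/767) = (2562/19 - 320)*(-1/767) = -3518/19*(-1/767) = 3518/14573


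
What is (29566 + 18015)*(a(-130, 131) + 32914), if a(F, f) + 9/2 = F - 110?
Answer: 3108894959/2 ≈ 1.5544e+9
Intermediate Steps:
a(F, f) = -229/2 + F (a(F, f) = -9/2 + (F - 110) = -9/2 + (-110 + F) = -229/2 + F)
(29566 + 18015)*(a(-130, 131) + 32914) = (29566 + 18015)*((-229/2 - 130) + 32914) = 47581*(-489/2 + 32914) = 47581*(65339/2) = 3108894959/2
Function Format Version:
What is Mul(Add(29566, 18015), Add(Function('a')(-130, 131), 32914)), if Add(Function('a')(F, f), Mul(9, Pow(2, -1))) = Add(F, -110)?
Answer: Rational(3108894959, 2) ≈ 1.5544e+9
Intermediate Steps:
Function('a')(F, f) = Add(Rational(-229, 2), F) (Function('a')(F, f) = Add(Rational(-9, 2), Add(F, -110)) = Add(Rational(-9, 2), Add(-110, F)) = Add(Rational(-229, 2), F))
Mul(Add(29566, 18015), Add(Function('a')(-130, 131), 32914)) = Mul(Add(29566, 18015), Add(Add(Rational(-229, 2), -130), 32914)) = Mul(47581, Add(Rational(-489, 2), 32914)) = Mul(47581, Rational(65339, 2)) = Rational(3108894959, 2)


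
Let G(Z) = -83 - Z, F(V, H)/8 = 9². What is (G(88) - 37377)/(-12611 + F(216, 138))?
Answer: 5364/1709 ≈ 3.1387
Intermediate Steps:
F(V, H) = 648 (F(V, H) = 8*9² = 8*81 = 648)
(G(88) - 37377)/(-12611 + F(216, 138)) = ((-83 - 1*88) - 37377)/(-12611 + 648) = ((-83 - 88) - 37377)/(-11963) = (-171 - 37377)*(-1/11963) = -37548*(-1/11963) = 5364/1709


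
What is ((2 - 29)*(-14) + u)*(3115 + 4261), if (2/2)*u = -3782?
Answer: -25107904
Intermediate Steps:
u = -3782
((2 - 29)*(-14) + u)*(3115 + 4261) = ((2 - 29)*(-14) - 3782)*(3115 + 4261) = (-27*(-14) - 3782)*7376 = (378 - 3782)*7376 = -3404*7376 = -25107904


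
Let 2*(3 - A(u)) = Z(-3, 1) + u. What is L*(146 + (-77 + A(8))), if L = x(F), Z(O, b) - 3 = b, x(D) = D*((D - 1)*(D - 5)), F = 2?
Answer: -396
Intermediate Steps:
x(D) = D*(-1 + D)*(-5 + D) (x(D) = D*((-1 + D)*(-5 + D)) = D*(-1 + D)*(-5 + D))
Z(O, b) = 3 + b
L = -6 (L = 2*(5 + 2² - 6*2) = 2*(5 + 4 - 12) = 2*(-3) = -6)
A(u) = 1 - u/2 (A(u) = 3 - ((3 + 1) + u)/2 = 3 - (4 + u)/2 = 3 + (-2 - u/2) = 1 - u/2)
L*(146 + (-77 + A(8))) = -6*(146 + (-77 + (1 - ½*8))) = -6*(146 + (-77 + (1 - 4))) = -6*(146 + (-77 - 3)) = -6*(146 - 80) = -6*66 = -396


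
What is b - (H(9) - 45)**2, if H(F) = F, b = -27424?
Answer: -28720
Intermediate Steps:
b - (H(9) - 45)**2 = -27424 - (9 - 45)**2 = -27424 - 1*(-36)**2 = -27424 - 1*1296 = -27424 - 1296 = -28720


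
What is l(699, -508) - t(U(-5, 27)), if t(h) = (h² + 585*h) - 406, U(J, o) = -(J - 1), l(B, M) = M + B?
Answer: -2949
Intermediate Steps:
l(B, M) = B + M
U(J, o) = 1 - J (U(J, o) = -(-1 + J) = 1 - J)
t(h) = -406 + h² + 585*h
l(699, -508) - t(U(-5, 27)) = (699 - 508) - (-406 + (1 - 1*(-5))² + 585*(1 - 1*(-5))) = 191 - (-406 + (1 + 5)² + 585*(1 + 5)) = 191 - (-406 + 6² + 585*6) = 191 - (-406 + 36 + 3510) = 191 - 1*3140 = 191 - 3140 = -2949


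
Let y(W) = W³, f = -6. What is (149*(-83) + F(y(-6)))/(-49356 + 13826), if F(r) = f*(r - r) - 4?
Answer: 12371/35530 ≈ 0.34818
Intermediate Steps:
F(r) = -4 (F(r) = -6*(r - r) - 4 = -6*0 - 4 = 0 - 4 = -4)
(149*(-83) + F(y(-6)))/(-49356 + 13826) = (149*(-83) - 4)/(-49356 + 13826) = (-12367 - 4)/(-35530) = -12371*(-1/35530) = 12371/35530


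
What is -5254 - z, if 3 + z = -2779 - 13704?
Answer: 11232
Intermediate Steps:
z = -16486 (z = -3 + (-2779 - 13704) = -3 - 16483 = -16486)
-5254 - z = -5254 - 1*(-16486) = -5254 + 16486 = 11232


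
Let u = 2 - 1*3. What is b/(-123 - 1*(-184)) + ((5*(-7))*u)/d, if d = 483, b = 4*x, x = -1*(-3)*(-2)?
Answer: -1351/4209 ≈ -0.32098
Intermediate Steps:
x = -6 (x = 3*(-2) = -6)
u = -1 (u = 2 - 3 = -1)
b = -24 (b = 4*(-6) = -24)
b/(-123 - 1*(-184)) + ((5*(-7))*u)/d = -24/(-123 - 1*(-184)) + ((5*(-7))*(-1))/483 = -24/(-123 + 184) - 35*(-1)*(1/483) = -24/61 + 35*(1/483) = -24*1/61 + 5/69 = -24/61 + 5/69 = -1351/4209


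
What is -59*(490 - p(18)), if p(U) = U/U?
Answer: -28851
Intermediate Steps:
p(U) = 1
-59*(490 - p(18)) = -59*(490 - 1*1) = -59*(490 - 1) = -59*489 = -28851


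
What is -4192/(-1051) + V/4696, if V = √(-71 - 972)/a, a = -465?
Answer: 4192/1051 - I*√1043/2183640 ≈ 3.9886 - 1.479e-5*I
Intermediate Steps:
V = -I*√1043/465 (V = √(-71 - 972)/(-465) = √(-1043)*(-1/465) = (I*√1043)*(-1/465) = -I*√1043/465 ≈ -0.069453*I)
-4192/(-1051) + V/4696 = -4192/(-1051) - I*√1043/465/4696 = -4192*(-1/1051) - I*√1043/465*(1/4696) = 4192/1051 - I*√1043/2183640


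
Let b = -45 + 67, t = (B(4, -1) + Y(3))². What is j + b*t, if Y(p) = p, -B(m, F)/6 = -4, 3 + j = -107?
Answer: 15928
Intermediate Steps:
j = -110 (j = -3 - 107 = -110)
B(m, F) = 24 (B(m, F) = -6*(-4) = 24)
t = 729 (t = (24 + 3)² = 27² = 729)
b = 22
j + b*t = -110 + 22*729 = -110 + 16038 = 15928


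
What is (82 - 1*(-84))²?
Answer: 27556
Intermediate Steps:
(82 - 1*(-84))² = (82 + 84)² = 166² = 27556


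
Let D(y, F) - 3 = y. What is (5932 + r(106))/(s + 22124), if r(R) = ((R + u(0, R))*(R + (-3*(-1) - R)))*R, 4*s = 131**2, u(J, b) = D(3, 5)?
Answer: 166192/105657 ≈ 1.5729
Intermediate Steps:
D(y, F) = 3 + y
u(J, b) = 6 (u(J, b) = 3 + 3 = 6)
s = 17161/4 (s = (1/4)*131**2 = (1/4)*17161 = 17161/4 ≈ 4290.3)
r(R) = R*(18 + 3*R) (r(R) = ((R + 6)*(R + (-3*(-1) - R)))*R = ((6 + R)*(R + (3 - R)))*R = ((6 + R)*3)*R = (18 + 3*R)*R = R*(18 + 3*R))
(5932 + r(106))/(s + 22124) = (5932 + 3*106*(6 + 106))/(17161/4 + 22124) = (5932 + 3*106*112)/(105657/4) = (5932 + 35616)*(4/105657) = 41548*(4/105657) = 166192/105657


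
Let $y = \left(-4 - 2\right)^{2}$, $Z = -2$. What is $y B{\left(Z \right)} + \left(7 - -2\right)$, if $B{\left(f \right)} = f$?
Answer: $-63$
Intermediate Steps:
$y = 36$ ($y = \left(-6\right)^{2} = 36$)
$y B{\left(Z \right)} + \left(7 - -2\right) = 36 \left(-2\right) + \left(7 - -2\right) = -72 + \left(7 + 2\right) = -72 + 9 = -63$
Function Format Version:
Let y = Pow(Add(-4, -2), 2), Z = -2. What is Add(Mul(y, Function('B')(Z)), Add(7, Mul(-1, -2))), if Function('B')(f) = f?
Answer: -63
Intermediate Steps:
y = 36 (y = Pow(-6, 2) = 36)
Add(Mul(y, Function('B')(Z)), Add(7, Mul(-1, -2))) = Add(Mul(36, -2), Add(7, Mul(-1, -2))) = Add(-72, Add(7, 2)) = Add(-72, 9) = -63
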